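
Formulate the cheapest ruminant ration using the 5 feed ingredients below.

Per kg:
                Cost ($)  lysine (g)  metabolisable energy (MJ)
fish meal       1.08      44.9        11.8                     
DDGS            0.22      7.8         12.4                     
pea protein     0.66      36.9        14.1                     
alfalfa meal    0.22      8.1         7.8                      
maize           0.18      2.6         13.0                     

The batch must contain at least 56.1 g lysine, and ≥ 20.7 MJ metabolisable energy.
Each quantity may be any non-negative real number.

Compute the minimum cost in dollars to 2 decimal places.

This is a linear program. Let x1 = kg of fish meal, x2 = kg of DDGS, x3 = kg of pea protein, x4 = kg of alfalfa meal, x5 = kg of maize.
Minimize 1.08x1 + 0.22x2 + 0.66x3 + 0.22x4 + 0.18x5 s.t.:
  44.9x1 + 7.8x2 + 36.9x3 + 8.1x4 + 2.6x5 ≥ 56.1   (lysine)
  11.8x1 + 12.4x2 + 14.1x3 + 7.8x4 + 13x5 ≥ 20.7   (metabolisable energy)
  x1, x2, x3, x4, x5 ≥ 0.
The minimum-cost mix takes nothing from fish meal, DDGS, alfalfa meal, maize — only pea protein. Binding constraint: lysine.
That vertex is x3 = 1.52.
Hence cost = 0.66·1.52 = $1.0032.

$1.00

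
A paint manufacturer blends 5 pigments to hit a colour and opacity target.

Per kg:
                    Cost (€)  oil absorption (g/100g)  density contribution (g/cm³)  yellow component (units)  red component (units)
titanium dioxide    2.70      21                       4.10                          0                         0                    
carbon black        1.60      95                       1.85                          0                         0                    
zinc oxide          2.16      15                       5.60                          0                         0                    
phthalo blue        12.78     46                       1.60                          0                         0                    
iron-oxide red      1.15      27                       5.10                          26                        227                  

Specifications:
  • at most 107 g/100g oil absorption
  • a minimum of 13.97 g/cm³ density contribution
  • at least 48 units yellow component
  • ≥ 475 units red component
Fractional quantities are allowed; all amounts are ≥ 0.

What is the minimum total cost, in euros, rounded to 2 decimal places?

€3.15

Let x1 = kg of titanium dioxide, x2 = kg of carbon black, x3 = kg of zinc oxide, x4 = kg of phthalo blue, x5 = kg of iron-oxide red.
Minimize 2.7x1 + 1.6x2 + 2.16x3 + 12.78x4 + 1.15x5 s.t.:
  21x1 + 95x2 + 15x3 + 46x4 + 27x5 ≤ 107   (oil absorption)
  4.1x1 + 1.85x2 + 5.6x3 + 1.6x4 + 5.1x5 ≥ 13.97   (density contribution)
  26x5 ≥ 48   (yellow component)
  227x5 ≥ 475   (red component)
  x1, x2, x3, x4, x5 ≥ 0.
The cheapest feasible vertex uses only iron-oxide red; titanium dioxide, carbon black, zinc oxide, phthalo blue are not used. The density contribution requirement is met with equality.
Solving gives x5 = 2.739.
Objective = 1.15·2.739 = 3.1499.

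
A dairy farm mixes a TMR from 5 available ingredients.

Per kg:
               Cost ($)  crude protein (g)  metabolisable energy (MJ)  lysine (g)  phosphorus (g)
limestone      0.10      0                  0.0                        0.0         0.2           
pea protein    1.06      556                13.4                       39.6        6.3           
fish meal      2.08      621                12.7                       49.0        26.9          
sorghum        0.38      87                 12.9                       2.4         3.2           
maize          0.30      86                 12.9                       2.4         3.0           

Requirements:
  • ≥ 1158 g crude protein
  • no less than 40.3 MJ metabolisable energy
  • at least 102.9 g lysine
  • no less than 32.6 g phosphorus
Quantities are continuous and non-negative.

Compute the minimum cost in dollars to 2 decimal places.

$3.50

This is a linear program. Let x1 = kg of limestone, x2 = kg of pea protein, x3 = kg of fish meal, x4 = kg of sorghum, x5 = kg of maize.
min 0.1x1 + 1.06x2 + 2.08x3 + 0.38x4 + 0.3x5 subject to:
  556x2 + 621x3 + 87x4 + 86x5 ≥ 1158   (crude protein)
  13.4x2 + 12.7x3 + 12.9x4 + 12.9x5 ≥ 40.3   (metabolisable energy)
  39.6x2 + 49x3 + 2.4x4 + 2.4x5 ≥ 102.9   (lysine)
  0.2x1 + 6.3x2 + 26.9x3 + 3.2x4 + 3x5 ≥ 32.6   (phosphorus)
  x1, x2, x3, x4, x5 ≥ 0.
At the optimum only pea protein, fish meal, maize are positive (limestone, sorghum = 0). There the metabolisable energy, lysine, phosphorus constraints are tight.
Solving gives x2 = 1.623, x3 = 0.7542, x5 = 0.6955.
Cost = 1.06·1.623 + 2.08·0.7542 + 0.3·0.6955 = 3.4978.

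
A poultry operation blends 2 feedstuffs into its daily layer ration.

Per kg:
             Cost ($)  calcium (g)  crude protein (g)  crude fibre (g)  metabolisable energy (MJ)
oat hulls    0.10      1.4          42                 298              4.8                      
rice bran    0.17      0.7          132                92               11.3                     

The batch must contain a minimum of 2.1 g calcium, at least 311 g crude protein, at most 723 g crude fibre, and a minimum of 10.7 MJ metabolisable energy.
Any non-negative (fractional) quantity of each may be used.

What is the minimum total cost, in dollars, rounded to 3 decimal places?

$0.418

Let x1 = kg of oat hulls, x2 = kg of rice bran.
Minimize 0.1x1 + 0.17x2 s.t.:
  1.4x1 + 0.7x2 ≥ 2.1   (calcium)
  42x1 + 132x2 ≥ 311   (crude protein)
  298x1 + 92x2 ≤ 723   (crude fibre)
  4.8x1 + 11.3x2 ≥ 10.7   (metabolisable energy)
  x1, x2 ≥ 0.
Both inputs are positive at the optimum. Binding constraints: calcium and crude protein.
Optimal quantities: oat hulls = 0.3829 kg, rice bran = 2.234 kg.
Cost = 0.1·0.3829 + 0.17·2.234 = 0.41807.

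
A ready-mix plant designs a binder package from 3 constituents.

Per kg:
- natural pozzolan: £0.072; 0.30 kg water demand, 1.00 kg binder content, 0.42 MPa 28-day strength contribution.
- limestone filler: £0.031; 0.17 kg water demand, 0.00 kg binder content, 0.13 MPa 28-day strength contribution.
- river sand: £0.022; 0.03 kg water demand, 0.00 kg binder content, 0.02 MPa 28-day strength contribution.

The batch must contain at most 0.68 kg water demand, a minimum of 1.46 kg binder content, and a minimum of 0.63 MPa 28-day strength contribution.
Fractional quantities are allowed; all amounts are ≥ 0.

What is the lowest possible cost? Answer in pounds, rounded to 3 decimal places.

£0.108

Set it up as a linear program. Let x1 = kg of natural pozzolan, x2 = kg of limestone filler, x3 = kg of river sand.
min 0.072x1 + 0.031x2 + 0.022x3 with:
  0.3x1 + 0.17x2 + 0.03x3 ≤ 0.68   (water demand)
  1x1 ≥ 1.46   (binder content)
  0.42x1 + 0.13x2 + 0.02x3 ≥ 0.63   (28-day strength contribution)
  x1, x2, x3 ≥ 0.
The cheapest feasible vertex uses only natural pozzolan; limestone filler, river sand are not used. There the 28-day strength contribution constraint is tight.
That vertex is x1 = 1.5.
Total cost: 0.072·1.5 = 0.10800.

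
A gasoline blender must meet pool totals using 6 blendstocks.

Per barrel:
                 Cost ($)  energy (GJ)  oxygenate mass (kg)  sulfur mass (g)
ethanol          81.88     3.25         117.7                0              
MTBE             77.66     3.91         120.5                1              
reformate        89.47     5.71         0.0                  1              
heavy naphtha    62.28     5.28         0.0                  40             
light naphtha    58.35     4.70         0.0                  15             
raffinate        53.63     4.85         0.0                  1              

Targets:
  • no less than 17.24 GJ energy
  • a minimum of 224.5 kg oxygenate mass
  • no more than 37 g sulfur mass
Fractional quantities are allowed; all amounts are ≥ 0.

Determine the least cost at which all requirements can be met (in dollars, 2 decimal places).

$254.77

Set it up as a linear program. Let x1 = barrels of ethanol, x2 = barrels of MTBE, x3 = barrels of reformate, x4 = barrels of heavy naphtha, x5 = barrels of light naphtha, x6 = barrels of raffinate.
min 81.88x1 + 77.66x2 + 89.47x3 + 62.28x4 + 58.35x5 + 53.63x6 with:
  3.25x1 + 3.91x2 + 5.71x3 + 5.28x4 + 4.7x5 + 4.85x6 ≥ 17.24   (energy)
  117.7x1 + 120.5x2 ≥ 224.5   (oxygenate mass)
  1x2 + 1x3 + 40x4 + 15x5 + 1x6 ≤ 37   (sulfur mass)
  x1, x2, x3, x4, x5, x6 ≥ 0.
The minimum-cost mix takes nothing from ethanol, reformate, heavy naphtha, light naphtha — only MTBE, raffinate. Binding constraints: energy and oxygenate mass.
So MTBE = 1.8631 barrels, raffinate = 2.0527 barrels.
Hence cost = 77.66·1.8631 + 53.63·2.0527 = $254.7746.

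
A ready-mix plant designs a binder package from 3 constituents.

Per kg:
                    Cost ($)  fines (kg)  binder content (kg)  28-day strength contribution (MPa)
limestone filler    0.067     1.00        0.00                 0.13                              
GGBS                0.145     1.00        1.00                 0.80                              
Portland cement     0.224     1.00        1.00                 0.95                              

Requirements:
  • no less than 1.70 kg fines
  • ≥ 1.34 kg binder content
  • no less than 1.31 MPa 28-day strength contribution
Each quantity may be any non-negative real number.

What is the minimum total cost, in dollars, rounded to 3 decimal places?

Let x1 = kg of limestone filler, x2 = kg of GGBS, x3 = kg of Portland cement.
min 0.067x1 + 0.145x2 + 0.224x3 with:
  1x1 + 1x2 + 1x3 ≥ 1.7   (fines)
  1x2 + 1x3 ≥ 1.34   (binder content)
  0.13x1 + 0.8x2 + 0.95x3 ≥ 1.31   (28-day strength contribution)
  x1, x2, x3 ≥ 0.
The optimal basis is {limestone filler, GGBS}; Portland cement drops out. There the fines and 28-day strength contribution constraints are tight.
That vertex is x1 = 0.07463, x2 = 1.625.
Objective = 0.067·0.07463 + 0.145·1.625 = 0.24063.

$0.241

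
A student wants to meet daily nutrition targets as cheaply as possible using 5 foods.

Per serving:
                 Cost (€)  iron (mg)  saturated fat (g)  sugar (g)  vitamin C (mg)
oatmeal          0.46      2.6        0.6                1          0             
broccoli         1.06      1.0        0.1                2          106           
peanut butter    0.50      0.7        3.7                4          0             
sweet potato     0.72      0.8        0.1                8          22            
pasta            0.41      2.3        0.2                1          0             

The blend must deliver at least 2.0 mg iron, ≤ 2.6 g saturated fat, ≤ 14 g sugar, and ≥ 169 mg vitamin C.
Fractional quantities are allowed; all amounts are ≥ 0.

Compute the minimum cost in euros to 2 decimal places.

Let x1 = servings of oatmeal, x2 = servings of broccoli, x3 = servings of peanut butter, x4 = servings of sweet potato, x5 = servings of pasta.
Minimise 0.46x1 + 1.06x2 + 0.5x3 + 0.72x4 + 0.41x5 with:
  2.6x1 + 1x2 + 0.7x3 + 0.8x4 + 2.3x5 ≥ 2   (iron)
  0.6x1 + 0.1x2 + 3.7x3 + 0.1x4 + 0.2x5 ≤ 2.6   (saturated fat)
  1x1 + 2x2 + 4x3 + 8x4 + 1x5 ≤ 14   (sugar)
  106x2 + 22x4 ≥ 169   (vitamin C)
  x1, x2, x3, x4, x5 ≥ 0.
The optimal basis is {oatmeal, broccoli}; peanut butter, sweet potato, pasta drop out. The iron and vitamin C requirements are met with equality.
Solving gives x1 = 0.156, x2 = 1.594.
Cost = 0.46·0.156 + 1.06·1.594 = 1.7614.

€1.76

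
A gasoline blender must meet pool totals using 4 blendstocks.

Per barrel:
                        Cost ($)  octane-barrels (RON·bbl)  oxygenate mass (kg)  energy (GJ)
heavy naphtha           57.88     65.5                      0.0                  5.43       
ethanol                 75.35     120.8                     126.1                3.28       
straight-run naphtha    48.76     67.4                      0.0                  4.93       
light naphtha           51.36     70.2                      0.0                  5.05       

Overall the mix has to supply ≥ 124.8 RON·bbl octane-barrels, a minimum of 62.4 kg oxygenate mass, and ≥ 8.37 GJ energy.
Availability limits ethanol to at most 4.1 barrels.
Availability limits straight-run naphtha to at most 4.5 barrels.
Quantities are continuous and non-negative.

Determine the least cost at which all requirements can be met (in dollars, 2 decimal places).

$104.02

Treat it as an LP. Let x1 = barrels of heavy naphtha, x2 = barrels of ethanol, x3 = barrels of straight-run naphtha, x4 = barrels of light naphtha.
Minimize 57.88x1 + 75.35x2 + 48.76x3 + 51.36x4 s.t.:
  65.5x1 + 120.8x2 + 67.4x3 + 70.2x4 ≥ 124.8   (octane-barrels)
  126.1x2 ≥ 62.4   (oxygenate mass)
  5.43x1 + 3.28x2 + 4.93x3 + 5.05x4 ≥ 8.37   (energy)
  x2 ≤ 4.1
  x3 ≤ 4.5
  x1, x2, x3, x4 ≥ 0.
The minimum-cost mix takes nothing from heavy naphtha, light naphtha — only ethanol, straight-run naphtha. Binding constraints: oxygenate mass and energy.
Optimal quantities: ethanol = 0.49485 barrels, straight-run naphtha = 1.3685 barrels.
Total cost: 75.35·0.49485 + 48.76·1.3685 = 104.01501.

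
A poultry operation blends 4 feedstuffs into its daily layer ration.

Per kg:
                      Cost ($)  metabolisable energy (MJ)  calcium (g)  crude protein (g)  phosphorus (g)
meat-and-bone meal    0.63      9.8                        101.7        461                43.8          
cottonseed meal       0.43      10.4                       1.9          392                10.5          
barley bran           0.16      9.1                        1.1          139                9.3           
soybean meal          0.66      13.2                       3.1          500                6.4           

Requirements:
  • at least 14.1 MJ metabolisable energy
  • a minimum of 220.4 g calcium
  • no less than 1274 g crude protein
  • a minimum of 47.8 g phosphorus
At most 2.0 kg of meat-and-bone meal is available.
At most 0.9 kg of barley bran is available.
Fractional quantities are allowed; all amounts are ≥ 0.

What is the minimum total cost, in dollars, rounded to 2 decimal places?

Let x1 = kg of meat-and-bone meal, x2 = kg of cottonseed meal, x3 = kg of barley bran, x4 = kg of soybean meal.
min 0.63x1 + 0.43x2 + 0.16x3 + 0.66x4 s.t.:
  9.8x1 + 10.4x2 + 9.1x3 + 13.2x4 ≥ 14.1   (metabolisable energy)
  101.7x1 + 1.9x2 + 1.1x3 + 3.1x4 ≥ 220.4   (calcium)
  461x1 + 392x2 + 139x3 + 500x4 ≥ 1274   (crude protein)
  43.8x1 + 10.5x2 + 9.3x3 + 6.4x4 ≥ 47.8   (phosphorus)
  x1 ≤ 2
  x3 ≤ 0.9
  x1, x2, x3, x4 ≥ 0.
The optimal basis is {meat-and-bone meal, barley bran, soybean meal}; cottonseed meal drops out. The calcium, the meat-and-bone meal cap, the barley bran cap requirements are met with equality.
Solving gives x1 = 2, x3 = 0.9, x4 = 5.165.
Objective = 0.63·2 + 0.16·0.9 + 0.66·5.165 = 4.8129.

$4.81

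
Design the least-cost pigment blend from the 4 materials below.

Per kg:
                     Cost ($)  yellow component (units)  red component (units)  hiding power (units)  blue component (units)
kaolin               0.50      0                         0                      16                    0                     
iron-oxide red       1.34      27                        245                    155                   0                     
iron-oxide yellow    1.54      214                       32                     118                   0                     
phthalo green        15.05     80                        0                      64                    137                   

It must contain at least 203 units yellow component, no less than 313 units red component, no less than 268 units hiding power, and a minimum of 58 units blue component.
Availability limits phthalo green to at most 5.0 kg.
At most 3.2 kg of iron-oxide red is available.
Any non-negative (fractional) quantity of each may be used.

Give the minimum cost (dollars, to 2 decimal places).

$8.96

Treat it as an LP. Let x1 = kg of kaolin, x2 = kg of iron-oxide red, x3 = kg of iron-oxide yellow, x4 = kg of phthalo green.
min 0.5x1 + 1.34x2 + 1.54x3 + 15.05x4 s.t.:
  27x2 + 214x3 + 80x4 ≥ 203   (yellow component)
  245x2 + 32x3 ≥ 313   (red component)
  16x1 + 155x2 + 118x3 + 64x4 ≥ 268   (hiding power)
  137x4 ≥ 58   (blue component)
  x4 ≤ 5
  x2 ≤ 3.2
  x1, x2, x3, x4 ≥ 0.
The cheapest feasible vertex uses only iron-oxide red, iron-oxide yellow, phthalo green; kaolin is not used. Binding constraints: yellow component, red component, blue component.
So iron-oxide red = 1.194 kg, iron-oxide yellow = 0.6397 kg, phthalo green = 0.4234 kg.
Hence cost = 1.34·1.194 + 1.54·0.6397 + 15.05·0.4234 = $8.9573.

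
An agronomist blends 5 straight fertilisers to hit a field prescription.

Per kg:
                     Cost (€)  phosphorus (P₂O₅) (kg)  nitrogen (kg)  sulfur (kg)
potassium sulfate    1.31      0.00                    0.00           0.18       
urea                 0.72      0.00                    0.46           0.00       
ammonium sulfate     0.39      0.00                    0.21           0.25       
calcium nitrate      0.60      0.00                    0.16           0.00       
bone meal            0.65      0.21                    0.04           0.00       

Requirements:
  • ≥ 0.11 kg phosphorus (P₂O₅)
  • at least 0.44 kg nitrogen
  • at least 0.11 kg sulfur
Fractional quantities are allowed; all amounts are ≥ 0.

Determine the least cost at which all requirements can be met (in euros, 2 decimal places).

€1.02

Set it up as a linear program. Let x1 = kg of potassium sulfate, x2 = kg of urea, x3 = kg of ammonium sulfate, x4 = kg of calcium nitrate, x5 = kg of bone meal.
Minimise 1.31x1 + 0.72x2 + 0.39x3 + 0.6x4 + 0.65x5 s.t.:
  0.21x5 ≥ 0.11   (phosphorus (P₂O₅))
  0.46x2 + 0.21x3 + 0.16x4 + 0.04x5 ≥ 0.44   (nitrogen)
  0.18x1 + 0.25x3 ≥ 0.11   (sulfur)
  x1, x2, x3, x4, x5 ≥ 0.
The optimal basis is {urea, ammonium sulfate, bone meal}; potassium sulfate, calcium nitrate drop out. Binding constraints: phosphorus (P₂O₅), nitrogen, sulfur.
Optimal quantities: urea = 0.7101 kg, ammonium sulfate = 0.44 kg, bone meal = 0.5238 kg.
Cost = 0.72·0.7101 + 0.39·0.44 + 0.65·0.5238 = 1.0233.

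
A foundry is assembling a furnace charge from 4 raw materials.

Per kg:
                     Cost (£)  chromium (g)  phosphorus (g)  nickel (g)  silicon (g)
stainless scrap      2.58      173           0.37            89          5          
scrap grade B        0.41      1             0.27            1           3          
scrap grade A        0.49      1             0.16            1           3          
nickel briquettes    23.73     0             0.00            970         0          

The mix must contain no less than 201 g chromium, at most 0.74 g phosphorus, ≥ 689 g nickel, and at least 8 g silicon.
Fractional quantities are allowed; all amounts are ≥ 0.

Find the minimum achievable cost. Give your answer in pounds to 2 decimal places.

Let x1 = kg of stainless scrap, x2 = kg of scrap grade B, x3 = kg of scrap grade A, x4 = kg of nickel briquettes.
Minimize 2.58x1 + 0.41x2 + 0.49x3 + 23.73x4 s.t.:
  173x1 + 1x2 + 1x3 ≥ 201   (chromium)
  0.37x1 + 0.27x2 + 0.16x3 ≤ 0.74   (phosphorus)
  89x1 + 1x2 + 1x3 + 970x4 ≥ 689   (nickel)
  5x1 + 3x2 + 3x3 ≥ 8   (silicon)
  x1, x2, x3, x4 ≥ 0.
At the optimum only stainless scrap, nickel briquettes are positive (scrap grade B, scrap grade A = 0). There the nickel and silicon constraints are tight.
That vertex is x1 = 1.6, x4 = 0.5635.
Objective = 2.58·1.6 + 23.73·0.5635 = 17.4999.

£17.50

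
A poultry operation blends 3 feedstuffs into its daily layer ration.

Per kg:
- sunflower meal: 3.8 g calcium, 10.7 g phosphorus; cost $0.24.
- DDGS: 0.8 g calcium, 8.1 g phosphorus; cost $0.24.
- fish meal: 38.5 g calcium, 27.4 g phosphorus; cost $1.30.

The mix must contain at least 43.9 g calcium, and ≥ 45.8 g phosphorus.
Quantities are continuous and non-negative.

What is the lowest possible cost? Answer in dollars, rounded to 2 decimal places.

Let x1 = kg of sunflower meal, x2 = kg of DDGS, x3 = kg of fish meal.
Minimise 0.24x1 + 0.24x2 + 1.3x3 with:
  3.8x1 + 0.8x2 + 38.5x3 ≥ 43.9   (calcium)
  10.7x1 + 8.1x2 + 27.4x3 ≥ 45.8   (phosphorus)
  x1, x2, x3 ≥ 0.
At the optimum only sunflower meal, fish meal are positive (DDGS = 0). There the calcium and phosphorus constraints are tight.
Solving gives x1 = 1.821, x3 = 0.9606.
Hence cost = 0.24·1.821 + 1.3·0.9606 = $1.6858.

$1.69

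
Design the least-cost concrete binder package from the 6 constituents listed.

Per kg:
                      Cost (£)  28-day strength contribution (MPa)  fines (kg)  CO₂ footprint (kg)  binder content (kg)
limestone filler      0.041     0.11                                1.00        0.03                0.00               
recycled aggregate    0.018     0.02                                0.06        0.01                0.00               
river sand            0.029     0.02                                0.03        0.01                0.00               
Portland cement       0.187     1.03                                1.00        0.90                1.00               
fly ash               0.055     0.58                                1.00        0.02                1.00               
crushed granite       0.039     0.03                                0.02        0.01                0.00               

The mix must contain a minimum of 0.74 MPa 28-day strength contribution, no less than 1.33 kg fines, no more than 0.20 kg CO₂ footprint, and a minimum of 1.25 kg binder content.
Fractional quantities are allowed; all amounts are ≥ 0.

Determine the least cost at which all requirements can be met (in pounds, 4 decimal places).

£0.0722

Set it up as a linear program. Let x1 = kg of limestone filler, x2 = kg of recycled aggregate, x3 = kg of river sand, x4 = kg of Portland cement, x5 = kg of fly ash, x6 = kg of crushed granite.
Minimise 0.041x1 + 0.018x2 + 0.029x3 + 0.187x4 + 0.055x5 + 0.039x6 with:
  0.11x1 + 0.02x2 + 0.02x3 + 1.03x4 + 0.58x5 + 0.03x6 ≥ 0.74   (28-day strength contribution)
  1x1 + 0.06x2 + 0.03x3 + 1x4 + 1x5 + 0.02x6 ≥ 1.33   (fines)
  0.03x1 + 0.01x2 + 0.01x3 + 0.9x4 + 0.02x5 + 0.01x6 ≤ 0.2   (CO₂ footprint)
  1x4 + 1x5 ≥ 1.25   (binder content)
  x1, x2, x3, x4, x5, x6 ≥ 0.
The minimum-cost mix takes nothing from recycled aggregate, river sand, Portland cement, crushed granite — only limestone filler, fly ash. Binding constraints: 28-day strength contribution and fines.
That vertex is x1 = 0.06681, x5 = 1.263.
Total cost: 0.041·0.06681 + 0.055·1.263 = 0.072204.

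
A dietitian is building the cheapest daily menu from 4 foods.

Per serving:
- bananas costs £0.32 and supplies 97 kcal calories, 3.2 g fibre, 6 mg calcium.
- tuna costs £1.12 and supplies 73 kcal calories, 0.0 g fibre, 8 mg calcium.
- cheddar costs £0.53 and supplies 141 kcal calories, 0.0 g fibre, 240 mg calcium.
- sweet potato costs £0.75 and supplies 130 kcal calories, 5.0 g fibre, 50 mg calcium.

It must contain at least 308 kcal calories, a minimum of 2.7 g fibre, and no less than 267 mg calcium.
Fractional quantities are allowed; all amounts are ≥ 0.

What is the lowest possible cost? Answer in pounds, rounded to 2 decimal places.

Let x1 = servings of bananas, x2 = servings of tuna, x3 = servings of cheddar, x4 = servings of sweet potato.
Minimize 0.32x1 + 1.12x2 + 0.53x3 + 0.75x4 s.t.:
  97x1 + 73x2 + 141x3 + 130x4 ≥ 308   (calories)
  3.2x1 + 5x4 ≥ 2.7   (fibre)
  6x1 + 8x2 + 240x3 + 50x4 ≥ 267   (calcium)
  x1, x2, x3, x4 ≥ 0.
The minimum-cost mix takes nothing from tuna, sweet potato — only bananas, cheddar. Binding constraints: calories and calcium.
That vertex is x1 = 1.617, x3 = 1.072.
Cost = 0.32·1.617 + 0.53·1.072 = 1.0856.

£1.09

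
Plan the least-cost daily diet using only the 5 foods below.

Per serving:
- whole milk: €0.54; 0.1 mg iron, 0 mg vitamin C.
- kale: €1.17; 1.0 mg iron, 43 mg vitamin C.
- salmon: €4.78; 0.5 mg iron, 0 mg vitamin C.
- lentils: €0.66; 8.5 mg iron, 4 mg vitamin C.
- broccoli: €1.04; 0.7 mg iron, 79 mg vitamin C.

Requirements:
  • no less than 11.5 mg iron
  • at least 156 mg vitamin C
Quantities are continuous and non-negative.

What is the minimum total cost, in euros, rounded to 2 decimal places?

€2.78

Set it up as a linear program. Let x1 = servings of whole milk, x2 = servings of kale, x3 = servings of salmon, x4 = servings of lentils, x5 = servings of broccoli.
Minimize 0.54x1 + 1.17x2 + 4.78x3 + 0.66x4 + 1.04x5 with:
  0.1x1 + 1x2 + 0.5x3 + 8.5x4 + 0.7x5 ≥ 11.5   (iron)
  43x2 + 4x4 + 79x5 ≥ 156   (vitamin C)
  x1, x2, x3, x4, x5 ≥ 0.
The minimum-cost mix takes nothing from whole milk, kale, salmon — only lentils, broccoli. There the iron and vitamin C constraints are tight.
Solving gives x4 = 1.195, x5 = 1.914.
Hence cost = 0.66·1.195 + 1.04·1.914 = €2.7793.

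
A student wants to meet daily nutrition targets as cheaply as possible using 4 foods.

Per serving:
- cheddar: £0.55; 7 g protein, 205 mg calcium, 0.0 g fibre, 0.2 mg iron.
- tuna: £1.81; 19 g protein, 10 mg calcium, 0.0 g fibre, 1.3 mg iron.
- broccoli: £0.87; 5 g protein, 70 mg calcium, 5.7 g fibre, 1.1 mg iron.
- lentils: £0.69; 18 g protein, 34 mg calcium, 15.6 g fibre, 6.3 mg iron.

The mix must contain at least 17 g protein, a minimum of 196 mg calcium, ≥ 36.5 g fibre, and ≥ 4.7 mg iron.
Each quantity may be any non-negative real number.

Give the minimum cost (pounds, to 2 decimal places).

Let x1 = servings of cheddar, x2 = servings of tuna, x3 = servings of broccoli, x4 = servings of lentils.
Minimise 0.55x1 + 1.81x2 + 0.87x3 + 0.69x4 s.t.:
  7x1 + 19x2 + 5x3 + 18x4 ≥ 17   (protein)
  205x1 + 10x2 + 70x3 + 34x4 ≥ 196   (calcium)
  5.7x3 + 15.6x4 ≥ 36.5   (fibre)
  0.2x1 + 1.3x2 + 1.1x3 + 6.3x4 ≥ 4.7   (iron)
  x1, x2, x3, x4 ≥ 0.
The minimum-cost mix takes nothing from tuna, broccoli — only cheddar, lentils. Binding constraints: calcium and fibre.
So cheddar = 0.568 servings, lentils = 2.34 servings.
Hence cost = 0.55·0.568 + 0.69·2.34 = £1.9270.

£1.93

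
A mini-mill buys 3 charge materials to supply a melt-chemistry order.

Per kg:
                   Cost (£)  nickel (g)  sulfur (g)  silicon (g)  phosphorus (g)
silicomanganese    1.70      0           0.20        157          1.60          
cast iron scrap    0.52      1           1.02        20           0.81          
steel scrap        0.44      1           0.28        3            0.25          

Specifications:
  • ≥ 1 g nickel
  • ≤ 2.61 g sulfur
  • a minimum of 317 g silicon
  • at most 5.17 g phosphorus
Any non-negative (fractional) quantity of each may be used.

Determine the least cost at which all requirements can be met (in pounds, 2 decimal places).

This is a linear program. Let x1 = kg of silicomanganese, x2 = kg of cast iron scrap, x3 = kg of steel scrap.
Minimise 1.7x1 + 0.52x2 + 0.44x3 subject to:
  1x2 + 1x3 ≥ 1   (nickel)
  0.2x1 + 1.02x2 + 0.28x3 ≤ 2.61   (sulfur)
  157x1 + 20x2 + 3x3 ≥ 317   (silicon)
  1.6x1 + 0.81x2 + 0.25x3 ≤ 5.17   (phosphorus)
  x1, x2, x3 ≥ 0.
At the optimum only silicomanganese, cast iron scrap are positive (steel scrap = 0). The nickel and silicon requirements are met with equality.
Optimal quantities: silicomanganese = 1.892 kg, cast iron scrap = 1 kg.
Cost = 1.7·1.892 + 0.52·1 = 3.7364.

£3.74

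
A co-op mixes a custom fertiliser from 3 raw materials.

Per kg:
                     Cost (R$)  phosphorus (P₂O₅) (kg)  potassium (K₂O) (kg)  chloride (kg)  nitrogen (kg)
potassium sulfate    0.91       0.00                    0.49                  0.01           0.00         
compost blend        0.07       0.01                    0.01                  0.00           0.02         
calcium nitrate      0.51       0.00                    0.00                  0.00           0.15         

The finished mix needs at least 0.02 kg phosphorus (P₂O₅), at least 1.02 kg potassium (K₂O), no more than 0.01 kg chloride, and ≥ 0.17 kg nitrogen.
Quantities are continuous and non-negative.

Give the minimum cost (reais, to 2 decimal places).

This is a linear program. Let x1 = kg of potassium sulfate, x2 = kg of compost blend, x3 = kg of calcium nitrate.
min 0.91x1 + 0.07x2 + 0.51x3 s.t.:
  0.01x2 ≥ 0.02   (phosphorus (P₂O₅))
  0.49x1 + 0.01x2 ≥ 1.02   (potassium (K₂O))
  0.01x1 ≤ 0.01   (chloride)
  0.02x2 + 0.15x3 ≥ 0.17   (nitrogen)
  x1, x2, x3 ≥ 0.
The minimum-cost mix takes nothing from calcium nitrate — only potassium sulfate, compost blend. Binding constraints: potassium (K₂O) and chloride.
That vertex is x1 = 1, x2 = 53.
Hence cost = 0.91·1 + 0.07·53 = R$4.6200.

R$4.62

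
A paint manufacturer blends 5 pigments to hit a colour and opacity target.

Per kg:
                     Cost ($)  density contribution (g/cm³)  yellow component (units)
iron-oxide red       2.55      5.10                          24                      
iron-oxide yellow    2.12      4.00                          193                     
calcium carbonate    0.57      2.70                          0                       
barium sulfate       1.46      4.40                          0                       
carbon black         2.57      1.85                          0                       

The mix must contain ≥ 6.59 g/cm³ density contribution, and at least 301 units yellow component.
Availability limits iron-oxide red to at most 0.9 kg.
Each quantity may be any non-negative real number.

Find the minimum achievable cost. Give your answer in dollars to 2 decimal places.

Let x1 = kg of iron-oxide red, x2 = kg of iron-oxide yellow, x3 = kg of calcium carbonate, x4 = kg of barium sulfate, x5 = kg of carbon black.
Minimise 2.55x1 + 2.12x2 + 0.57x3 + 1.46x4 + 2.57x5 s.t.:
  5.1x1 + 4x2 + 2.7x3 + 4.4x4 + 1.85x5 ≥ 6.59   (density contribution)
  24x1 + 193x2 ≥ 301   (yellow component)
  x1 ≤ 0.9
  x1, x2, x3, x4, x5 ≥ 0.
The minimum-cost mix takes nothing from iron-oxide red, barium sulfate, carbon black — only iron-oxide yellow, calcium carbonate. Binding constraints: density contribution and yellow component.
Optimal quantities: iron-oxide yellow = 1.56 kg, calcium carbonate = 0.1302 kg.
Hence cost = 2.12·1.56 + 0.57·0.1302 = $3.3814.

$3.38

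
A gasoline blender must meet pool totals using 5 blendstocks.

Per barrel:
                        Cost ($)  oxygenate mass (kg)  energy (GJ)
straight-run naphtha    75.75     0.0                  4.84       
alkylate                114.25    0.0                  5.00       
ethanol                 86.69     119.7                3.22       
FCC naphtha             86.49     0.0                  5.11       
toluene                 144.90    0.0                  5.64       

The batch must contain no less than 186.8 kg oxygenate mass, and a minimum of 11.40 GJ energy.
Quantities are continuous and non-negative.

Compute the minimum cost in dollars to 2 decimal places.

$235.06

Let x1 = barrels of straight-run naphtha, x2 = barrels of alkylate, x3 = barrels of ethanol, x4 = barrels of FCC naphtha, x5 = barrels of toluene.
Minimise 75.75x1 + 114.25x2 + 86.69x3 + 86.49x4 + 144.9x5 s.t.:
  119.7x3 ≥ 186.8   (oxygenate mass)
  4.84x1 + 5x2 + 3.22x3 + 5.11x4 + 5.64x5 ≥ 11.4   (energy)
  x1, x2, x3, x4, x5 ≥ 0.
The cheapest feasible vertex uses only straight-run naphtha, ethanol; alkylate, FCC naphtha, toluene are not used. There the oxygenate mass and energy constraints are tight.
Optimal quantities: straight-run naphtha = 1.3171 barrels, ethanol = 1.5606 barrels.
Hence cost = 75.75·1.3171 + 86.69·1.5606 = $235.0587.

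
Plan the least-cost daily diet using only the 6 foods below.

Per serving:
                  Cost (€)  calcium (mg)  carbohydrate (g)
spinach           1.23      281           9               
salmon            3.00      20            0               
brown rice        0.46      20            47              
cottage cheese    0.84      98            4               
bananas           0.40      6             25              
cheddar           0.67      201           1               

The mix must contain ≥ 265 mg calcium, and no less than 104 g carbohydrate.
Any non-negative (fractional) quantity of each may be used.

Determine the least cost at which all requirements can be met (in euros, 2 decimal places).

€1.74

This is a linear program. Let x1 = servings of spinach, x2 = servings of salmon, x3 = servings of brown rice, x4 = servings of cottage cheese, x5 = servings of bananas, x6 = servings of cheddar.
min 1.23x1 + 3x2 + 0.46x3 + 0.84x4 + 0.4x5 + 0.67x6 s.t.:
  281x1 + 20x2 + 20x3 + 98x4 + 6x5 + 201x6 ≥ 265   (calcium)
  9x1 + 47x3 + 4x4 + 25x5 + 1x6 ≥ 104   (carbohydrate)
  x1, x2, x3, x4, x5, x6 ≥ 0.
The optimal basis is {brown rice, cheddar}; spinach, salmon, cottage cheese, bananas drop out. There the calcium and carbohydrate constraints are tight.
So brown rice = 2.189 servings, cheddar = 1.101 servings.
Total cost: 0.46·2.189 + 0.67·1.101 = 1.7446.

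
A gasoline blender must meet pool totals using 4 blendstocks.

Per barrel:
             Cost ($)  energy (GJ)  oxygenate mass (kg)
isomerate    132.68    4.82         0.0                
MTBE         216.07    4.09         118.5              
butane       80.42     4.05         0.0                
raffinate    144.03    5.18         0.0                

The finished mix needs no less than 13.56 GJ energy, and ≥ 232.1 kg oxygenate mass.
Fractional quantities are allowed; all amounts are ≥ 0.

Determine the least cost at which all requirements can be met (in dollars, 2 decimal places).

This is a linear program. Let x1 = barrels of isomerate, x2 = barrels of MTBE, x3 = barrels of butane, x4 = barrels of raffinate.
Minimize 132.68x1 + 216.07x2 + 80.42x3 + 144.03x4 s.t.:
  4.82x1 + 4.09x2 + 4.05x3 + 5.18x4 ≥ 13.56   (energy)
  118.5x2 ≥ 232.1   (oxygenate mass)
  x1, x2, x3, x4 ≥ 0.
The minimum-cost mix takes nothing from isomerate, raffinate — only MTBE, butane. Binding constraints: energy and oxygenate mass.
Solving gives x2 = 1.9586, x3 = 1.3702.
Total cost: 216.07·1.9586 + 80.42·1.3702 = 533.3862.

$533.39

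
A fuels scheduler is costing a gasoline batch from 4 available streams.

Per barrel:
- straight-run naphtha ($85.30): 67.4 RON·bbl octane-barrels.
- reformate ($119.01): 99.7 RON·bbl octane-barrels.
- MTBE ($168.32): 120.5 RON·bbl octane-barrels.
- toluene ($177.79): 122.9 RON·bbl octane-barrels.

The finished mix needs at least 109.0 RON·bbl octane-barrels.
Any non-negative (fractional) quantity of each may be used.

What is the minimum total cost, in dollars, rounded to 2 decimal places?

Set it up as a linear program. Let x1 = barrels of straight-run naphtha, x2 = barrels of reformate, x3 = barrels of MTBE, x4 = barrels of toluene.
Minimise 85.3x1 + 119.01x2 + 168.32x3 + 177.79x4 subject to:
  67.4x1 + 99.7x2 + 120.5x3 + 122.9x4 ≥ 109   (octane-barrels)
  x1, x2, x3, x4 ≥ 0.
The cheapest feasible vertex uses only reformate; straight-run naphtha, MTBE, toluene are not used. The octane-barrels requirement is met with equality.
Optimal quantities: reformate = 1.0933 barrels.
Cost = 119.01·1.0933 = 130.1136.

$130.11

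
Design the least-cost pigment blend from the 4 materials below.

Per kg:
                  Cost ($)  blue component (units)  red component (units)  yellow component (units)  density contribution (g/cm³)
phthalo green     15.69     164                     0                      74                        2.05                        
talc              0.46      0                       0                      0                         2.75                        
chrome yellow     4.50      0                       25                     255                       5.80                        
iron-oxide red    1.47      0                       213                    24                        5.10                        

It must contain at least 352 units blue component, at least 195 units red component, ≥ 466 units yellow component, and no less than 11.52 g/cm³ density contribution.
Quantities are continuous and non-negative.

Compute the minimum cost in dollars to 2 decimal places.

$39.92

Treat it as an LP. Let x1 = kg of phthalo green, x2 = kg of talc, x3 = kg of chrome yellow, x4 = kg of iron-oxide red.
Minimize 15.69x1 + 0.46x2 + 4.5x3 + 1.47x4 with:
  164x1 ≥ 352   (blue component)
  25x3 + 213x4 ≥ 195   (red component)
  74x1 + 255x3 + 24x4 ≥ 466   (yellow component)
  2.05x1 + 2.75x2 + 5.8x3 + 5.1x4 ≥ 11.52   (density contribution)
  x1, x2, x3, x4 ≥ 0.
The minimum-cost mix takes nothing from talc — only phthalo green, chrome yellow, iron-oxide red. There the blue component, red component, yellow component constraints are tight.
Solving gives x1 = 2.1463, x3 = 1.1309, x4 = 0.78276.
Cost = 15.69·2.1463 + 4.5·1.1309 + 1.47·0.78276 = 39.9152.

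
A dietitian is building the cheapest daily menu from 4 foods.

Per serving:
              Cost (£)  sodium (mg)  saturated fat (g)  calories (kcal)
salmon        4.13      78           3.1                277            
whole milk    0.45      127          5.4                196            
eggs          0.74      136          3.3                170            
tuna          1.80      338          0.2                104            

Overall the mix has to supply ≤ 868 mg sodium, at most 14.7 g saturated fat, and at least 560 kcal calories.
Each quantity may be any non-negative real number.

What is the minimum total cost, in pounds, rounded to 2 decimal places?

This is a linear program. Let x1 = servings of salmon, x2 = servings of whole milk, x3 = servings of eggs, x4 = servings of tuna.
Minimise 4.13x1 + 0.45x2 + 0.74x3 + 1.8x4 subject to:
  78x1 + 127x2 + 136x3 + 338x4 ≤ 868   (sodium)
  3.1x1 + 5.4x2 + 3.3x3 + 0.2x4 ≤ 14.7   (saturated fat)
  277x1 + 196x2 + 170x3 + 104x4 ≥ 560   (calories)
  x1, x2, x3, x4 ≥ 0.
At the optimum only whole milk, eggs are positive (salmon, tuna = 0). Binding constraints: saturated fat and calories.
Optimal quantities: whole milk = 2.4 servings, eggs = 0.5265 servings.
Objective = 0.45·2.4 + 0.74·0.5265 = 1.4696.

£1.47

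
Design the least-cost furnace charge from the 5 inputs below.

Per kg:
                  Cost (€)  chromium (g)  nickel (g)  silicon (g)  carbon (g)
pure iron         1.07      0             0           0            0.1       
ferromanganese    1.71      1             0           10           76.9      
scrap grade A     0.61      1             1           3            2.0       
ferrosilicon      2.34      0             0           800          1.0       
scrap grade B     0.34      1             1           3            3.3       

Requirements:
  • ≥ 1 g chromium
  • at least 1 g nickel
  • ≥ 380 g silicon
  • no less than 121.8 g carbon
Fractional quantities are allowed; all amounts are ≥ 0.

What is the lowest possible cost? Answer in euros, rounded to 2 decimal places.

€4.02

Let x1 = kg of pure iron, x2 = kg of ferromanganese, x3 = kg of scrap grade A, x4 = kg of ferrosilicon, x5 = kg of scrap grade B.
min 1.07x1 + 1.71x2 + 0.61x3 + 2.34x4 + 0.34x5 s.t.:
  1x2 + 1x3 + 1x5 ≥ 1   (chromium)
  1x3 + 1x5 ≥ 1   (nickel)
  10x2 + 3x3 + 800x4 + 3x5 ≥ 380   (silicon)
  0.1x1 + 76.9x2 + 2x3 + 1x4 + 3.3x5 ≥ 121.8   (carbon)
  x1, x2, x3, x4, x5 ≥ 0.
At the optimum only ferromanganese, ferrosilicon, scrap grade B are positive (pure iron, scrap grade A = 0). The nickel, silicon, carbon requirements are met with equality.
Solving gives x2 = 1.535, x4 = 0.4521, x5 = 1.
Total cost: 1.71·1.535 + 2.34·0.4521 + 0.34·1 = 4.0228.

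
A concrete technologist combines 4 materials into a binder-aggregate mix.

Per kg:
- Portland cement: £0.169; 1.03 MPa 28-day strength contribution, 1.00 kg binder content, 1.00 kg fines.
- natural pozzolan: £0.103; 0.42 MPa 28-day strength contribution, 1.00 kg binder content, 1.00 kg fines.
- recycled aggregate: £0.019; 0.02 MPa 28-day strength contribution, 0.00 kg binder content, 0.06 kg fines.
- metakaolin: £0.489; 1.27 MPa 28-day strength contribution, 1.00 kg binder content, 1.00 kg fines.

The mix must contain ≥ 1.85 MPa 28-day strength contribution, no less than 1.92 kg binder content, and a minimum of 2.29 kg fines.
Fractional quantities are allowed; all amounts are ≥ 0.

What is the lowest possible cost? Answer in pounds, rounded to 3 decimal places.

£0.332

Let x1 = kg of Portland cement, x2 = kg of natural pozzolan, x3 = kg of recycled aggregate, x4 = kg of metakaolin.
Minimise 0.169x1 + 0.103x2 + 0.019x3 + 0.489x4 s.t.:
  1.03x1 + 0.42x2 + 0.02x3 + 1.27x4 ≥ 1.85   (28-day strength contribution)
  1x1 + 1x2 + 1x4 ≥ 1.92   (binder content)
  1x1 + 1x2 + 0.06x3 + 1x4 ≥ 2.29   (fines)
  x1, x2, x3, x4 ≥ 0.
The minimum-cost mix takes nothing from recycled aggregate, metakaolin — only Portland cement, natural pozzolan. Binding constraints: 28-day strength contribution and fines.
Optimal quantities: Portland cement = 1.456 kg, natural pozzolan = 0.8339 kg.
Hence cost = 0.169·1.456 + 0.103·0.8339 = £0.33196.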